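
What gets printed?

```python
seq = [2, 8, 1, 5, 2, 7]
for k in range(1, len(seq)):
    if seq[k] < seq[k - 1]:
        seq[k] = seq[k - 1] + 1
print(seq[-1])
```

12

k=1: 8>=2, unchanged → [2, 8, 1, 5, 2, 7]
k=2: 1<8, seq[2] = 8+1 = 9 → [2, 8, 9, 5, 2, 7]
k=3: 5<9, seq[3] = 9+1 = 10 → [2, 8, 9, 10, 2, 7]
k=4: 2<10, seq[4] = 10+1 = 11 → [2, 8, 9, 10, 11, 7]
k=5: 7<11, seq[5] = 11+1 = 12 → [2, 8, 9, 10, 11, 12]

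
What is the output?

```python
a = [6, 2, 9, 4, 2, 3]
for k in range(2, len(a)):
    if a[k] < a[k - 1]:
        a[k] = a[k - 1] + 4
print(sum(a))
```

k=2: 9>=2, unchanged → [6, 2, 9, 4, 2, 3]
k=3: 4<9, a[3] = 9+4 = 13 → [6, 2, 9, 13, 2, 3]
k=4: 2<13, a[4] = 13+4 = 17 → [6, 2, 9, 13, 17, 3]
k=5: 3<17, a[5] = 17+4 = 21 → [6, 2, 9, 13, 17, 21]
sum = 68

68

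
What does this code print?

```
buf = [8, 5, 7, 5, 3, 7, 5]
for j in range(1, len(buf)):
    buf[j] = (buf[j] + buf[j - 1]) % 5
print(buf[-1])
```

j=1: buf[1] = (5+8)%5 = 3 → [8, 3, 7, 5, 3, 7, 5]
j=2: buf[2] = (7+3)%5 = 0 → [8, 3, 0, 5, 3, 7, 5]
j=3: buf[3] = (5+0)%5 = 0 → [8, 3, 0, 0, 3, 7, 5]
j=4: buf[4] = (3+0)%5 = 3 → [8, 3, 0, 0, 3, 7, 5]
j=5: buf[5] = (7+3)%5 = 0 → [8, 3, 0, 0, 3, 0, 5]
j=6: buf[6] = (5+0)%5 = 0 → [8, 3, 0, 0, 3, 0, 0]

0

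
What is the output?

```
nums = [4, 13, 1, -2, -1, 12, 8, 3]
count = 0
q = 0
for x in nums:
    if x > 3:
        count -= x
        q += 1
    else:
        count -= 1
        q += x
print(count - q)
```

x=4: >3, count = 0-4 = -4; q=1
x=13: >3, count = (-4)-13 = -17; q=2
x=1: not >3, count = (-17)-1 = -18; q=3
x=-2: not >3, count = (-18)-1 = -19; q=1
x=-1: not >3, count = (-19)-1 = -20; q=0
x=12: >3, count = (-20)-12 = -32; q=1
x=8: >3, count = (-32)-8 = -40; q=2
x=3: not >3, count = (-40)-1 = -41; q=5
count-q = (-41)-5 = -46

-46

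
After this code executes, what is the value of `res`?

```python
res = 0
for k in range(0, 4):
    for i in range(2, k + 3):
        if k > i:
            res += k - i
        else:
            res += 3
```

k=0,i=2: not 0>2, res = 0+3 = 3
k=1,i=2: not 1>2, res = 3+3 = 6
k=1,i=3: not 1>3, res = 6+3 = 9
k=2,i=2: not 2>2, res = 9+3 = 12
k=2,i=3: not 2>3, res = 12+3 = 15
k=2,i=4: not 2>4, res = 15+3 = 18
k=3,i=2: 3>2, res = 18+1 = 19
k=3,i=3: not 3>3, res = 19+3 = 22
k=3,i=4: not 3>4, res = 22+3 = 25
k=3,i=5: not 3>5, res = 25+3 = 28

28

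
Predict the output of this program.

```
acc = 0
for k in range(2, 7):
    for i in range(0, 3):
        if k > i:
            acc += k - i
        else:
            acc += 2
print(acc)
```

47

k=2,i=0: 2>0, acc = 0+2 = 2
k=2,i=1: 2>1, acc = 2+1 = 3
k=2,i=2: not 2>2, acc = 3+2 = 5
k=3,i=0: 3>0, acc = 5+3 = 8
k=3,i=1: 3>1, acc = 8+2 = 10
k=3,i=2: 3>2, acc = 10+1 = 11
k=4,i=0: 4>0, acc = 11+4 = 15
k=4,i=1: 4>1, acc = 15+3 = 18
k=4,i=2: 4>2, acc = 18+2 = 20
k=5,i=0: 5>0, acc = 20+5 = 25
k=5,i=1: 5>1, acc = 25+4 = 29
k=5,i=2: 5>2, acc = 29+3 = 32
k=6,i=0: 6>0, acc = 32+6 = 38
k=6,i=1: 6>1, acc = 38+5 = 43
k=6,i=2: 6>2, acc = 43+4 = 47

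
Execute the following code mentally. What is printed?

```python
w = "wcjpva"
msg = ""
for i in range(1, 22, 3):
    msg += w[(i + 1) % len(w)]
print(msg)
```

i=1: add w[2]='j' → 'j'
i=4: add w[5]='a' → 'ja'
i=7: add w[2]='j' → 'jaj'
i=10: add w[5]='a' → 'jaja'
i=13: add w[2]='j' → 'jajaj'
i=16: add w[5]='a' → 'jajaja'
i=19: add w[2]='j' → 'jajajaj'

jajajaj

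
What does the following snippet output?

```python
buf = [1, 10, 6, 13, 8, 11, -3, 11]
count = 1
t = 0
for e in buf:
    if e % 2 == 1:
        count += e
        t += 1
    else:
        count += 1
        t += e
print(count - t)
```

e=1: odd, count = 1+1 = 2; t=1
e=10: not odd, count = 2+1 = 3; t=11
e=6: not odd, count = 3+1 = 4; t=17
e=13: odd, count = 4+13 = 17; t=18
e=8: not odd, count = 17+1 = 18; t=26
e=11: odd, count = 18+11 = 29; t=27
e=-3: odd, count = 29+(-3) = 26; t=28
e=11: odd, count = 26+11 = 37; t=29
count-t = 37-29 = 8

8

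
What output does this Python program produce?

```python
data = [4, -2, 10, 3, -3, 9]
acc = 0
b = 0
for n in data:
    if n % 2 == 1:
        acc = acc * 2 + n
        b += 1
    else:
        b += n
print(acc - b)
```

0

n=4: not odd; b=4
n=-2: not odd; b=2
n=10: not odd; b=12
n=3: odd, acc = 0*2+3 = 3; b=13
n=-3: odd, acc = 3*2+(-3) = 3; b=14
n=9: odd, acc = 3*2+9 = 15; b=15
acc-b = 15-15 = 0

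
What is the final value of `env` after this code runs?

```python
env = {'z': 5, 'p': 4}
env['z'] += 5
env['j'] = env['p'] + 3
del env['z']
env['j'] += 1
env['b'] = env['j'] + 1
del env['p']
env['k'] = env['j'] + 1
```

env['z'] = 5+5 = 10 → {'z': 10, 'p': 4}
env['j'] = env['p']+3 = 7 → {'z': 10, 'p': 4, 'j': 7}
del 'z' → {'p': 4, 'j': 7}
env['j'] = 7+1 = 8 → {'p': 4, 'j': 8}
env['b'] = env['j']+1 = 9 → {'p': 4, 'j': 8, 'b': 9}
del 'p' → {'j': 8, 'b': 9}
env['k'] = env['j']+1 = 9 → {'j': 8, 'b': 9, 'k': 9}

{'j': 8, 'b': 9, 'k': 9}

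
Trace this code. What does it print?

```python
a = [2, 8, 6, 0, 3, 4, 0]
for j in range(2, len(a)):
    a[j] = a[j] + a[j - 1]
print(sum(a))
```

97

j=2: a[2] = 6+8 = 14 → [2, 8, 14, 0, 3, 4, 0]
j=3: a[3] = 0+14 = 14 → [2, 8, 14, 14, 3, 4, 0]
j=4: a[4] = 3+14 = 17 → [2, 8, 14, 14, 17, 4, 0]
j=5: a[5] = 4+17 = 21 → [2, 8, 14, 14, 17, 21, 0]
j=6: a[6] = 0+21 = 21 → [2, 8, 14, 14, 17, 21, 21]
sum = 97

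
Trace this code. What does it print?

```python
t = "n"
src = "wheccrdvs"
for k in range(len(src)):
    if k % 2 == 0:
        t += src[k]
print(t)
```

nwecds

k=0: add 'w' → 'nw'
k=1: skip
k=2: add 'e' → 'nwe'
k=3: skip
k=4: add 'c' → 'nwec'
k=5: skip
k=6: add 'd' → 'nwecd'
k=7: skip
k=8: add 's' → 'nwecds'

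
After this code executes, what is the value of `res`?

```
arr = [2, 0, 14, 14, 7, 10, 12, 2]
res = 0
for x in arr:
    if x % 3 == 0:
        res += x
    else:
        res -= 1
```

x=2: not %3==0, res = 0-1 = -1
x=0: %3==0, res = (-1)+0 = -1
x=14: not %3==0, res = (-1)-1 = -2
x=14: not %3==0, res = (-2)-1 = -3
x=7: not %3==0, res = (-3)-1 = -4
x=10: not %3==0, res = (-4)-1 = -5
x=12: %3==0, res = (-5)+12 = 7
x=2: not %3==0, res = 7-1 = 6

6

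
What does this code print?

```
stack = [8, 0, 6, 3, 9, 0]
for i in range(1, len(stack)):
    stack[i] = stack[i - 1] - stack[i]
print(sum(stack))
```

-3

i=1: stack[1] = 8-0 = 8 → [8, 8, 6, 3, 9, 0]
i=2: stack[2] = 8-6 = 2 → [8, 8, 2, 3, 9, 0]
i=3: stack[3] = 2-3 = -1 → [8, 8, 2, -1, 9, 0]
i=4: stack[4] = (-1)-9 = -10 → [8, 8, 2, -1, -10, 0]
i=5: stack[5] = (-10)-0 = -10 → [8, 8, 2, -1, -10, -10]
sum = -3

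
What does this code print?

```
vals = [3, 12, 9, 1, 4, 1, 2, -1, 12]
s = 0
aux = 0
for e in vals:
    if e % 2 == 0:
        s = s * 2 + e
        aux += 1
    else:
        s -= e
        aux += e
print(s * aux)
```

e=3: not even, s = 0-3 = -3; aux=3
e=12: even, s = (-3)*2+12 = 6; aux=4
e=9: not even, s = 6-9 = -3; aux=13
e=1: not even, s = (-3)-1 = -4; aux=14
e=4: even, s = (-4)*2+4 = -4; aux=15
e=1: not even, s = (-4)-1 = -5; aux=16
e=2: even, s = (-5)*2+2 = -8; aux=17
e=-1: not even, s = (-8)-(-1) = -7; aux=16
e=12: even, s = (-7)*2+12 = -2; aux=17
s*aux = (-2)*17 = -34

-34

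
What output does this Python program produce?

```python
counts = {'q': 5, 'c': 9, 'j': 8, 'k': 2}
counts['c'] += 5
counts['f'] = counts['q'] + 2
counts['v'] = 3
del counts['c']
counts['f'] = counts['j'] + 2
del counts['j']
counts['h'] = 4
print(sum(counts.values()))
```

24

counts['c'] = 9+5 = 14 → {'q': 5, 'c': 14, 'j': 8, 'k': 2}
counts['f'] = counts['q']+2 = 7 → {'q': 5, 'c': 14, 'j': 8, 'k': 2, 'f': 7}
counts['v'] = 3 → {'q': 5, 'c': 14, 'j': 8, 'k': 2, 'f': 7, 'v': 3}
del 'c' → {'q': 5, 'j': 8, 'k': 2, 'f': 7, 'v': 3}
counts['f'] = counts['j']+2 = 10 → {'q': 5, 'j': 8, 'k': 2, 'f': 10, 'v': 3}
del 'j' → {'q': 5, 'k': 2, 'f': 10, 'v': 3}
counts['h'] = 4 → {'q': 5, 'k': 2, 'f': 10, 'v': 3, 'h': 4}
sum of values = 24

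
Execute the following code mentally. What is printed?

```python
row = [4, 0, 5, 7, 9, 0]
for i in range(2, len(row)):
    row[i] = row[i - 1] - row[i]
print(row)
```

[4, 0, -5, -12, -21, -21]

i=2: row[2] = 0-5 = -5 → [4, 0, -5, 7, 9, 0]
i=3: row[3] = (-5)-7 = -12 → [4, 0, -5, -12, 9, 0]
i=4: row[4] = (-12)-9 = -21 → [4, 0, -5, -12, -21, 0]
i=5: row[5] = (-21)-0 = -21 → [4, 0, -5, -12, -21, -21]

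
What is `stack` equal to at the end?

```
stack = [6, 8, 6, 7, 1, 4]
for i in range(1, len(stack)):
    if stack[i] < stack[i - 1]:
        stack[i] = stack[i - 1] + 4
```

[6, 8, 12, 16, 20, 24]

i=1: 8>=6, unchanged → [6, 8, 6, 7, 1, 4]
i=2: 6<8, stack[2] = 8+4 = 12 → [6, 8, 12, 7, 1, 4]
i=3: 7<12, stack[3] = 12+4 = 16 → [6, 8, 12, 16, 1, 4]
i=4: 1<16, stack[4] = 16+4 = 20 → [6, 8, 12, 16, 20, 4]
i=5: 4<20, stack[5] = 20+4 = 24 → [6, 8, 12, 16, 20, 24]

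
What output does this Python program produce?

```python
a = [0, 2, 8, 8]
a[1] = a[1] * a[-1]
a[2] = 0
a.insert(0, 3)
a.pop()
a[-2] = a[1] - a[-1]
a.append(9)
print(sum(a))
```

12

a[1] = a[1]*a[-1] = 2*8 = 16 → [0, 16, 8, 8]
a[2] = 0 → [0, 16, 0, 8]
insert 3 at 0 → [3, 0, 16, 0, 8]
pop() removes 8 → [3, 0, 16, 0]
a[-2] = a[1]-a[-1] = 0-0 = 0 → [3, 0, 0, 0]
append 9 → [3, 0, 0, 0, 9]
sum = 12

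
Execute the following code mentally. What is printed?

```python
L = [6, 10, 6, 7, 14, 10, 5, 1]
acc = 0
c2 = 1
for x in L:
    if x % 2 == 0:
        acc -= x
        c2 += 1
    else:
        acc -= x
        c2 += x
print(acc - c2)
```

-78

x=6: even, acc = 0-6 = -6; c2=2
x=10: even, acc = (-6)-10 = -16; c2=3
x=6: even, acc = (-16)-6 = -22; c2=4
x=7: not even, acc = (-22)-7 = -29; c2=11
x=14: even, acc = (-29)-14 = -43; c2=12
x=10: even, acc = (-43)-10 = -53; c2=13
x=5: not even, acc = (-53)-5 = -58; c2=18
x=1: not even, acc = (-58)-1 = -59; c2=19
acc-c2 = (-59)-19 = -78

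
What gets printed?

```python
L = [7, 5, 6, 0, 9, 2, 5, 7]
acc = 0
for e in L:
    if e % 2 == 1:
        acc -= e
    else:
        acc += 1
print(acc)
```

-30

e=7: odd, acc = 0-7 = -7
e=5: odd, acc = (-7)-5 = -12
e=6: not odd, acc = (-12)+1 = -11
e=0: not odd, acc = (-11)+1 = -10
e=9: odd, acc = (-10)-9 = -19
e=2: not odd, acc = (-19)+1 = -18
e=5: odd, acc = (-18)-5 = -23
e=7: odd, acc = (-23)-7 = -30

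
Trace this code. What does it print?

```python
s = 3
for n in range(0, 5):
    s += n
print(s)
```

13

n=0: s = 3+0 = 3
n=1: s = 3+1 = 4
n=2: s = 4+2 = 6
n=3: s = 6+3 = 9
n=4: s = 9+4 = 13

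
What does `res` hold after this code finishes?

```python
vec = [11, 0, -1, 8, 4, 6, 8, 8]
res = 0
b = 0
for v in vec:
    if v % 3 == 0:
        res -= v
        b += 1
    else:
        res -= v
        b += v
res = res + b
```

-4

v=11: not %3==0, res = 0-11 = -11; b=11
v=0: %3==0, res = (-11)-0 = -11; b=12
v=-1: not %3==0, res = (-11)-(-1) = -10; b=11
v=8: not %3==0, res = (-10)-8 = -18; b=19
v=4: not %3==0, res = (-18)-4 = -22; b=23
v=6: %3==0, res = (-22)-6 = -28; b=24
v=8: not %3==0, res = (-28)-8 = -36; b=32
v=8: not %3==0, res = (-36)-8 = -44; b=40
res+b = (-44)+40 = -4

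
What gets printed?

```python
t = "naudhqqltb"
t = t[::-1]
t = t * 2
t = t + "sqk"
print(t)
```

btlqqhduanbtlqqhduansqk

reverse → 'btlqqhduan'
repeat ×2 → 'btlqqhduanbtlqqhduan'
+ 'sqk' → 'btlqqhduanbtlqqhduansqk'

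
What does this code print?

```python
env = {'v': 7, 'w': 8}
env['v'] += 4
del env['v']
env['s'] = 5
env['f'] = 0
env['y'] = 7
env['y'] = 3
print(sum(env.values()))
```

16

env['v'] = 7+4 = 11 → {'v': 11, 'w': 8}
del 'v' → {'w': 8}
env['s'] = 5 → {'w': 8, 's': 5}
env['f'] = 0 → {'w': 8, 's': 5, 'f': 0}
env['y'] = 7 → {'w': 8, 's': 5, 'f': 0, 'y': 7}
env['y'] = 3 → {'w': 8, 's': 5, 'f': 0, 'y': 3}
sum of values = 16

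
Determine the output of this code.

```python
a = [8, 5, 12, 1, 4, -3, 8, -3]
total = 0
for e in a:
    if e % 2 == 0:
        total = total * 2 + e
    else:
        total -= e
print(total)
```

e=8: even, total = 0*2+8 = 8
e=5: not even, total = 8-5 = 3
e=12: even, total = 3*2+12 = 18
e=1: not even, total = 18-1 = 17
e=4: even, total = 17*2+4 = 38
e=-3: not even, total = 38-(-3) = 41
e=8: even, total = 41*2+8 = 90
e=-3: not even, total = 90-(-3) = 93

93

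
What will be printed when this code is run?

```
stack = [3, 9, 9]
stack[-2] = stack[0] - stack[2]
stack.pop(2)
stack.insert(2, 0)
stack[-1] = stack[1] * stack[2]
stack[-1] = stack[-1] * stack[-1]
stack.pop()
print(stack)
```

stack[-2] = stack[0]-stack[2] = 3-9 = -6 → [3, -6, 9]
pop(2) removes 9 → [3, -6]
insert 0 at 2 → [3, -6, 0]
stack[-1] = stack[1]*stack[2] = (-6)*0 = 0 → [3, -6, 0]
stack[-1] = stack[-1]*stack[-1] = 0*0 = 0 → [3, -6, 0]
pop() removes 0 → [3, -6]

[3, -6]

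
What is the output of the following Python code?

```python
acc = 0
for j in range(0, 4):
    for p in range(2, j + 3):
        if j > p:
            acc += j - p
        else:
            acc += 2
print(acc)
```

19

j=0,p=2: not 0>2, acc = 0+2 = 2
j=1,p=2: not 1>2, acc = 2+2 = 4
j=1,p=3: not 1>3, acc = 4+2 = 6
j=2,p=2: not 2>2, acc = 6+2 = 8
j=2,p=3: not 2>3, acc = 8+2 = 10
j=2,p=4: not 2>4, acc = 10+2 = 12
j=3,p=2: 3>2, acc = 12+1 = 13
j=3,p=3: not 3>3, acc = 13+2 = 15
j=3,p=4: not 3>4, acc = 15+2 = 17
j=3,p=5: not 3>5, acc = 17+2 = 19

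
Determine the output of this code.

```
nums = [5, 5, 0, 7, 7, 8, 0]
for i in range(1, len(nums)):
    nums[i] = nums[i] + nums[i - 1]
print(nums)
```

[5, 10, 10, 17, 24, 32, 32]

i=1: nums[1] = 5+5 = 10 → [5, 10, 0, 7, 7, 8, 0]
i=2: nums[2] = 0+10 = 10 → [5, 10, 10, 7, 7, 8, 0]
i=3: nums[3] = 7+10 = 17 → [5, 10, 10, 17, 7, 8, 0]
i=4: nums[4] = 7+17 = 24 → [5, 10, 10, 17, 24, 8, 0]
i=5: nums[5] = 8+24 = 32 → [5, 10, 10, 17, 24, 32, 0]
i=6: nums[6] = 0+32 = 32 → [5, 10, 10, 17, 24, 32, 32]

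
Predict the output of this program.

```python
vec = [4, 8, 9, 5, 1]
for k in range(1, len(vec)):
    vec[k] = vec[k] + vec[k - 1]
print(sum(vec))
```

k=1: vec[1] = 8+4 = 12 → [4, 12, 9, 5, 1]
k=2: vec[2] = 9+12 = 21 → [4, 12, 21, 5, 1]
k=3: vec[3] = 5+21 = 26 → [4, 12, 21, 26, 1]
k=4: vec[4] = 1+26 = 27 → [4, 12, 21, 26, 27]
sum = 90

90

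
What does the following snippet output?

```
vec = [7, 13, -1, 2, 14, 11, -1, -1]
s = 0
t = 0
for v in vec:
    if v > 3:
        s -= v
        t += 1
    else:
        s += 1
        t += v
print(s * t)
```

-123

v=7: >3, s = 0-7 = -7; t=1
v=13: >3, s = (-7)-13 = -20; t=2
v=-1: not >3, s = (-20)+1 = -19; t=1
v=2: not >3, s = (-19)+1 = -18; t=3
v=14: >3, s = (-18)-14 = -32; t=4
v=11: >3, s = (-32)-11 = -43; t=5
v=-1: not >3, s = (-43)+1 = -42; t=4
v=-1: not >3, s = (-42)+1 = -41; t=3
s*t = (-41)*3 = -123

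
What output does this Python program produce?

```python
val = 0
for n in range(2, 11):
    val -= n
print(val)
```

n=2: val = 0-2 = -2
n=3: val = (-2)-3 = -5
n=4: val = (-5)-4 = -9
n=5: val = (-9)-5 = -14
n=6: val = (-14)-6 = -20
n=7: val = (-20)-7 = -27
n=8: val = (-27)-8 = -35
n=9: val = (-35)-9 = -44
n=10: val = (-44)-10 = -54

-54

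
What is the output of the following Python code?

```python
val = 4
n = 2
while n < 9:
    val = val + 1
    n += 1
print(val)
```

n=2: val = 4+1 = 5
n=3: val = 5+1 = 6
n=4: val = 6+1 = 7
n=5: val = 7+1 = 8
n=6: val = 8+1 = 9
n=7: val = 9+1 = 10
n=8: val = 10+1 = 11

11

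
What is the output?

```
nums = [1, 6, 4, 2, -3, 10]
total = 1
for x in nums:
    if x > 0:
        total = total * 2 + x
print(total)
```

126

x=1: >0, total = 1*2+1 = 3
x=6: >0, total = 3*2+6 = 12
x=4: >0, total = 12*2+4 = 28
x=2: >0, total = 28*2+2 = 58
x=-3: not >0
x=10: >0, total = 58*2+10 = 126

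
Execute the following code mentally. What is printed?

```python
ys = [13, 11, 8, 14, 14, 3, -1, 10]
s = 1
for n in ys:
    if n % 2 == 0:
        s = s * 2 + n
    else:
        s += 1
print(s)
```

n=13: not even, s = 1+1 = 2
n=11: not even, s = 2+1 = 3
n=8: even, s = 3*2+8 = 14
n=14: even, s = 14*2+14 = 42
n=14: even, s = 42*2+14 = 98
n=3: not even, s = 98+1 = 99
n=-1: not even, s = 99+1 = 100
n=10: even, s = 100*2+10 = 210

210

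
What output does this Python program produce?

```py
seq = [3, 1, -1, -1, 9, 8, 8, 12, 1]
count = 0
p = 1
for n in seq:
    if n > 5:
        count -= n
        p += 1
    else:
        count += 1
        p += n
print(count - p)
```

-40

n=3: not >5, count = 0+1 = 1; p=4
n=1: not >5, count = 1+1 = 2; p=5
n=-1: not >5, count = 2+1 = 3; p=4
n=-1: not >5, count = 3+1 = 4; p=3
n=9: >5, count = 4-9 = -5; p=4
n=8: >5, count = (-5)-8 = -13; p=5
n=8: >5, count = (-13)-8 = -21; p=6
n=12: >5, count = (-21)-12 = -33; p=7
n=1: not >5, count = (-33)+1 = -32; p=8
count-p = (-32)-8 = -40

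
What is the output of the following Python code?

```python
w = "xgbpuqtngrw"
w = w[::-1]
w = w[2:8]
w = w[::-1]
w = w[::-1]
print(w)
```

gntqup

reverse → 'wrgntqupbgx'
slice [2:8] → 'gntqup'
reverse → 'puqtng'
reverse → 'gntqup'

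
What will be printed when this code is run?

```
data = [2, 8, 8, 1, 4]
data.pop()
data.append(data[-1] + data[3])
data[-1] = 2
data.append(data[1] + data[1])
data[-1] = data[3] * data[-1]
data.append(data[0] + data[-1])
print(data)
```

pop() removes 4 → [2, 8, 8, 1]
append data[-1]+data[3] = 1+1 = 2 → [2, 8, 8, 1, 2]
data[-1] = 2 → [2, 8, 8, 1, 2]
append data[1]+data[1] = 8+8 = 16 → [2, 8, 8, 1, 2, 16]
data[-1] = data[3]*data[-1] = 1*16 = 16 → [2, 8, 8, 1, 2, 16]
append data[0]+data[-1] = 2+16 = 18 → [2, 8, 8, 1, 2, 16, 18]

[2, 8, 8, 1, 2, 16, 18]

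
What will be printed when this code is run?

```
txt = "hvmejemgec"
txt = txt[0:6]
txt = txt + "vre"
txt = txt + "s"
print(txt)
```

slice [0:6] → 'hvmeje'
+ 'vre' → 'hvmejevre'
+ 's' → 'hvmejevres'

hvmejevres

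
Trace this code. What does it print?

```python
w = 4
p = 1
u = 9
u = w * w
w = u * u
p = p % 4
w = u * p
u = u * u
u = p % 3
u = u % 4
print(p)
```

u = 4*4 = 16
w = 16*16 = 256
p = 1%4 = 1
w = 16*1 = 16
u = 16*16 = 256
u = 1%3 = 1
u = 1%4 = 1

1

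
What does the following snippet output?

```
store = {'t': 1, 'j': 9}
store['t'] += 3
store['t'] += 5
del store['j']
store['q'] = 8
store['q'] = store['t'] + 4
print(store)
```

store['t'] = 1+3 = 4 → {'t': 4, 'j': 9}
store['t'] = 4+5 = 9 → {'t': 9, 'j': 9}
del 'j' → {'t': 9}
store['q'] = 8 → {'t': 9, 'q': 8}
store['q'] = store['t']+4 = 13 → {'t': 9, 'q': 13}

{'t': 9, 'q': 13}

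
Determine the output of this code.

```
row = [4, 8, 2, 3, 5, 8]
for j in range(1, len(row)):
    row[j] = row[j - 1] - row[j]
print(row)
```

j=1: row[1] = 4-8 = -4 → [4, -4, 2, 3, 5, 8]
j=2: row[2] = (-4)-2 = -6 → [4, -4, -6, 3, 5, 8]
j=3: row[3] = (-6)-3 = -9 → [4, -4, -6, -9, 5, 8]
j=4: row[4] = (-9)-5 = -14 → [4, -4, -6, -9, -14, 8]
j=5: row[5] = (-14)-8 = -22 → [4, -4, -6, -9, -14, -22]

[4, -4, -6, -9, -14, -22]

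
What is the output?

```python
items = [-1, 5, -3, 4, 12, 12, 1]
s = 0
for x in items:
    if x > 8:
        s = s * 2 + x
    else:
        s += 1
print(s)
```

53

x=-1: not >8, s = 0+1 = 1
x=5: not >8, s = 1+1 = 2
x=-3: not >8, s = 2+1 = 3
x=4: not >8, s = 3+1 = 4
x=12: >8, s = 4*2+12 = 20
x=12: >8, s = 20*2+12 = 52
x=1: not >8, s = 52+1 = 53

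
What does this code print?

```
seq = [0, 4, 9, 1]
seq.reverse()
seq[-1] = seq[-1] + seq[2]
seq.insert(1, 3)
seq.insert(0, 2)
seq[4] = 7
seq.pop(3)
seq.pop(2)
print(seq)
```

reverse → [1, 9, 4, 0]
seq[-1] = seq[-1]+seq[2] = 0+4 = 4 → [1, 9, 4, 4]
insert 3 at 1 → [1, 3, 9, 4, 4]
insert 2 at 0 → [2, 1, 3, 9, 4, 4]
seq[4] = 7 → [2, 1, 3, 9, 7, 4]
pop(3) removes 9 → [2, 1, 3, 7, 4]
pop(2) removes 3 → [2, 1, 7, 4]

[2, 1, 7, 4]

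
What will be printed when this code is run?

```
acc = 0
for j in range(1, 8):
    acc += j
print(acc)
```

28

j=1: acc = 0+1 = 1
j=2: acc = 1+2 = 3
j=3: acc = 3+3 = 6
j=4: acc = 6+4 = 10
j=5: acc = 10+5 = 15
j=6: acc = 15+6 = 21
j=7: acc = 21+7 = 28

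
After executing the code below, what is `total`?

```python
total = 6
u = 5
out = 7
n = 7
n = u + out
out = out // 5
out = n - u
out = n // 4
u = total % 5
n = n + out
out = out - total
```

n = 5+7 = 12
out = 7//5 = 1
out = 12-5 = 7
out = 12//4 = 3
u = 6%5 = 1
n = 12+3 = 15
out = 3-6 = -3

6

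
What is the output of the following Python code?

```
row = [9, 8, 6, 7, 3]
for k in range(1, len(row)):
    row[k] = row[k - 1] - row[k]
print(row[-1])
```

k=1: row[1] = 9-8 = 1 → [9, 1, 6, 7, 3]
k=2: row[2] = 1-6 = -5 → [9, 1, -5, 7, 3]
k=3: row[3] = (-5)-7 = -12 → [9, 1, -5, -12, 3]
k=4: row[4] = (-12)-3 = -15 → [9, 1, -5, -12, -15]

-15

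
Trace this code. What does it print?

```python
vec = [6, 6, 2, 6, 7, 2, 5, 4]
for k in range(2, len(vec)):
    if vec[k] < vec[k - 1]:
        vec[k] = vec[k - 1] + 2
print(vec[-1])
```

k=2: 2<6, vec[2] = 6+2 = 8 → [6, 6, 8, 6, 7, 2, 5, 4]
k=3: 6<8, vec[3] = 8+2 = 10 → [6, 6, 8, 10, 7, 2, 5, 4]
k=4: 7<10, vec[4] = 10+2 = 12 → [6, 6, 8, 10, 12, 2, 5, 4]
k=5: 2<12, vec[5] = 12+2 = 14 → [6, 6, 8, 10, 12, 14, 5, 4]
k=6: 5<14, vec[6] = 14+2 = 16 → [6, 6, 8, 10, 12, 14, 16, 4]
k=7: 4<16, vec[7] = 16+2 = 18 → [6, 6, 8, 10, 12, 14, 16, 18]

18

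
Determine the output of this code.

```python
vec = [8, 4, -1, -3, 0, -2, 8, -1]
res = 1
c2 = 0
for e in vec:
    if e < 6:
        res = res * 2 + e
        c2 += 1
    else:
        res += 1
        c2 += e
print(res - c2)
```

e=8: not <6, res = 1+1 = 2; c2=8
e=4: <6, res = 2*2+4 = 8; c2=9
e=-1: <6, res = 8*2+(-1) = 15; c2=10
e=-3: <6, res = 15*2+(-3) = 27; c2=11
e=0: <6, res = 27*2+0 = 54; c2=12
e=-2: <6, res = 54*2+(-2) = 106; c2=13
e=8: not <6, res = 106+1 = 107; c2=21
e=-1: <6, res = 107*2+(-1) = 213; c2=22
res-c2 = 213-22 = 191

191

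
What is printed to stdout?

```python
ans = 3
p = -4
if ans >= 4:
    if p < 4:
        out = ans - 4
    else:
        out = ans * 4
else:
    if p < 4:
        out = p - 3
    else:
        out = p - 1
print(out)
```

-7

ans=3, p=-4
ans >= 4 is False; p < 4 is True
→ out = p - 3 = -7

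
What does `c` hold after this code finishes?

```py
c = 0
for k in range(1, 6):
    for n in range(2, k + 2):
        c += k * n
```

195

k=1,n=2: c = 0+2 = 2
k=2,n=2: c = 2+4 = 6
k=2,n=3: c = 6+6 = 12
k=3,n=2: c = 12+6 = 18
k=3,n=3: c = 18+9 = 27
k=3,n=4: c = 27+12 = 39
k=4,n=2: c = 39+8 = 47
k=4,n=3: c = 47+12 = 59
k=4,n=4: c = 59+16 = 75
k=4,n=5: c = 75+20 = 95
k=5,n=2: c = 95+10 = 105
k=5,n=3: c = 105+15 = 120
k=5,n=4: c = 120+20 = 140
k=5,n=5: c = 140+25 = 165
k=5,n=6: c = 165+30 = 195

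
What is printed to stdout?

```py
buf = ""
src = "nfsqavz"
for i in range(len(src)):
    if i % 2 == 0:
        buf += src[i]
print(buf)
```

i=0: add 'n' → 'n'
i=1: skip
i=2: add 's' → 'ns'
i=3: skip
i=4: add 'a' → 'nsa'
i=5: skip
i=6: add 'z' → 'nsaz'

nsaz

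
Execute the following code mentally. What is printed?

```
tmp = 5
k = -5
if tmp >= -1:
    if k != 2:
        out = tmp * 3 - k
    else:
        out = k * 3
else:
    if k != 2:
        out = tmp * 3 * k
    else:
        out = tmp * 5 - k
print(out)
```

20

tmp=5, k=-5
tmp >= -1 is True; k != 2 is True
→ out = tmp * 3 - k = 20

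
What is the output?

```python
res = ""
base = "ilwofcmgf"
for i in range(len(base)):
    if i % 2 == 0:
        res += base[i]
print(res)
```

iwfmf

i=0: add 'i' → 'i'
i=1: skip
i=2: add 'w' → 'iw'
i=3: skip
i=4: add 'f' → 'iwf'
i=5: skip
i=6: add 'm' → 'iwfm'
i=7: skip
i=8: add 'f' → 'iwfmf'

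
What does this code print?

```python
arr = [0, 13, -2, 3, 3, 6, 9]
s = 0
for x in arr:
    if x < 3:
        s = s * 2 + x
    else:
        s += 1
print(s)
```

4

x=0: <3, s = 0*2+0 = 0
x=13: not <3, s = 0+1 = 1
x=-2: <3, s = 1*2+(-2) = 0
x=3: not <3, s = 0+1 = 1
x=3: not <3, s = 1+1 = 2
x=6: not <3, s = 2+1 = 3
x=9: not <3, s = 3+1 = 4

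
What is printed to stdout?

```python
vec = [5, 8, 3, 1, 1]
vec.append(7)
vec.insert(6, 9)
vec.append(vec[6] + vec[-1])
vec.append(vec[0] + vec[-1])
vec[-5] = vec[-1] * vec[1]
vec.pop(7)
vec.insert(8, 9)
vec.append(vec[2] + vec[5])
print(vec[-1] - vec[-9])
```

2

append 7 → [5, 8, 3, 1, 1, 7]
insert 9 at 6 → [5, 8, 3, 1, 1, 7, 9]
append vec[6]+vec[-1] = 9+9 = 18 → [5, 8, 3, 1, 1, 7, 9, 18]
append vec[0]+vec[-1] = 5+18 = 23 → [5, 8, 3, 1, 1, 7, 9, 18, 23]
vec[-5] = vec[-1]*vec[1] = 23*8 = 184 → [5, 8, 3, 1, 184, 7, 9, 18, 23]
pop(7) removes 18 → [5, 8, 3, 1, 184, 7, 9, 23]
insert 9 at 8 → [5, 8, 3, 1, 184, 7, 9, 23, 9]
append vec[2]+vec[5] = 3+7 = 10 → [5, 8, 3, 1, 184, 7, 9, 23, 9, 10]
vec[-1]-vec[-9] = 10-8 = 2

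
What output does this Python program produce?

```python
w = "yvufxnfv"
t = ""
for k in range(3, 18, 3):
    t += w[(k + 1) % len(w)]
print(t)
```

xvuny

k=3: add w[4]='x' → 'x'
k=6: add w[7]='v' → 'xv'
k=9: add w[2]='u' → 'xvu'
k=12: add w[5]='n' → 'xvun'
k=15: add w[0]='y' → 'xvuny'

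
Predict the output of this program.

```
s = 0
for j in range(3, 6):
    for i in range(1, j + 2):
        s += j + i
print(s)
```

108

j=3,i=1: s = 0+4 = 4
j=3,i=2: s = 4+5 = 9
j=3,i=3: s = 9+6 = 15
j=3,i=4: s = 15+7 = 22
j=4,i=1: s = 22+5 = 27
j=4,i=2: s = 27+6 = 33
j=4,i=3: s = 33+7 = 40
j=4,i=4: s = 40+8 = 48
j=4,i=5: s = 48+9 = 57
j=5,i=1: s = 57+6 = 63
j=5,i=2: s = 63+7 = 70
j=5,i=3: s = 70+8 = 78
j=5,i=4: s = 78+9 = 87
j=5,i=5: s = 87+10 = 97
j=5,i=6: s = 97+11 = 108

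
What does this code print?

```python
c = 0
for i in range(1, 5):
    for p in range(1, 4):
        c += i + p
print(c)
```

54

i=1,p=1: c = 0+2 = 2
i=1,p=2: c = 2+3 = 5
i=1,p=3: c = 5+4 = 9
i=2,p=1: c = 9+3 = 12
i=2,p=2: c = 12+4 = 16
i=2,p=3: c = 16+5 = 21
i=3,p=1: c = 21+4 = 25
i=3,p=2: c = 25+5 = 30
i=3,p=3: c = 30+6 = 36
i=4,p=1: c = 36+5 = 41
i=4,p=2: c = 41+6 = 47
i=4,p=3: c = 47+7 = 54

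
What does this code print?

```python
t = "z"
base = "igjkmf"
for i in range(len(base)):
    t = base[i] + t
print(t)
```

fmkjgiz

i=0: prepend 'i' → 'iz'
i=1: prepend 'g' → 'giz'
i=2: prepend 'j' → 'jgiz'
i=3: prepend 'k' → 'kjgiz'
i=4: prepend 'm' → 'mkjgiz'
i=5: prepend 'f' → 'fmkjgiz'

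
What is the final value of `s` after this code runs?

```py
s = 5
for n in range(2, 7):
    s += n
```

25

n=2: s = 5+2 = 7
n=3: s = 7+3 = 10
n=4: s = 10+4 = 14
n=5: s = 14+5 = 19
n=6: s = 19+6 = 25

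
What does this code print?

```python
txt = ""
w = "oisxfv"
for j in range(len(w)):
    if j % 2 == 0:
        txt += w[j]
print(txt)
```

j=0: add 'o' → 'o'
j=1: skip
j=2: add 's' → 'os'
j=3: skip
j=4: add 'f' → 'osf'
j=5: skip

osf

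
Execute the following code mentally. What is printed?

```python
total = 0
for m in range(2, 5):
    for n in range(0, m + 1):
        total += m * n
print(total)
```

64

m=2,n=0: total = 0+0 = 0
m=2,n=1: total = 0+2 = 2
m=2,n=2: total = 2+4 = 6
m=3,n=0: total = 6+0 = 6
m=3,n=1: total = 6+3 = 9
m=3,n=2: total = 9+6 = 15
m=3,n=3: total = 15+9 = 24
m=4,n=0: total = 24+0 = 24
m=4,n=1: total = 24+4 = 28
m=4,n=2: total = 28+8 = 36
m=4,n=3: total = 36+12 = 48
m=4,n=4: total = 48+16 = 64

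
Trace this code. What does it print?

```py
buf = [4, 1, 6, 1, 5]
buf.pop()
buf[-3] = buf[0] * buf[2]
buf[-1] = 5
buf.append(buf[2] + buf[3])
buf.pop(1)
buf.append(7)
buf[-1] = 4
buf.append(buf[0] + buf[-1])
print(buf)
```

pop() removes 5 → [4, 1, 6, 1]
buf[-3] = buf[0]*buf[2] = 4*6 = 24 → [4, 24, 6, 1]
buf[-1] = 5 → [4, 24, 6, 5]
append buf[2]+buf[3] = 6+5 = 11 → [4, 24, 6, 5, 11]
pop(1) removes 24 → [4, 6, 5, 11]
append 7 → [4, 6, 5, 11, 7]
buf[-1] = 4 → [4, 6, 5, 11, 4]
append buf[0]+buf[-1] = 4+4 = 8 → [4, 6, 5, 11, 4, 8]

[4, 6, 5, 11, 4, 8]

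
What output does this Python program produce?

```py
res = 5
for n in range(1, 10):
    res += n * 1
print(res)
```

50

n=1: res = 5+1*1 = 6
n=2: res = 6+2*1 = 8
n=3: res = 8+3*1 = 11
n=4: res = 11+4*1 = 15
n=5: res = 15+5*1 = 20
n=6: res = 20+6*1 = 26
n=7: res = 26+7*1 = 33
n=8: res = 33+8*1 = 41
n=9: res = 41+9*1 = 50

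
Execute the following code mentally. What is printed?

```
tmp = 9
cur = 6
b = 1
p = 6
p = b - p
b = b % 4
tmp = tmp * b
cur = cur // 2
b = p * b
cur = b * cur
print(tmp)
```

p = 1-6 = -5
b = 1%4 = 1
tmp = 9*1 = 9
cur = 6//2 = 3
b = (-5)*1 = -5
cur = (-5)*3 = -15

9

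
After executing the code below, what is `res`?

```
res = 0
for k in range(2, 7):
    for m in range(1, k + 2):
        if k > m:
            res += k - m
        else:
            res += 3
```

k=2,m=1: 2>1, res = 0+1 = 1
k=2,m=2: not 2>2, res = 1+3 = 4
k=2,m=3: not 2>3, res = 4+3 = 7
k=3,m=1: 3>1, res = 7+2 = 9
k=3,m=2: 3>2, res = 9+1 = 10
k=3,m=3: not 3>3, res = 10+3 = 13
k=3,m=4: not 3>4, res = 13+3 = 16
k=4,m=1: 4>1, res = 16+3 = 19
k=4,m=2: 4>2, res = 19+2 = 21
k=4,m=3: 4>3, res = 21+1 = 22
k=4,m=4: not 4>4, res = 22+3 = 25
k=4,m=5: not 4>5, res = 25+3 = 28
k=5,m=1: 5>1, res = 28+4 = 32
k=5,m=2: 5>2, res = 32+3 = 35
k=5,m=3: 5>3, res = 35+2 = 37
k=5,m=4: 5>4, res = 37+1 = 38
k=5,m=5: not 5>5, res = 38+3 = 41
k=5,m=6: not 5>6, res = 41+3 = 44
k=6,m=1: 6>1, res = 44+5 = 49
k=6,m=2: 6>2, res = 49+4 = 53
k=6,m=3: 6>3, res = 53+3 = 56
k=6,m=4: 6>4, res = 56+2 = 58
k=6,m=5: 6>5, res = 58+1 = 59
k=6,m=6: not 6>6, res = 59+3 = 62
k=6,m=7: not 6>7, res = 62+3 = 65

65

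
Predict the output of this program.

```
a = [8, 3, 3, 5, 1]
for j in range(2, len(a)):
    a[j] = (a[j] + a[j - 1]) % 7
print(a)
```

[8, 3, 6, 4, 5]

j=2: a[2] = (3+3)%7 = 6 → [8, 3, 6, 5, 1]
j=3: a[3] = (5+6)%7 = 4 → [8, 3, 6, 4, 1]
j=4: a[4] = (1+4)%7 = 5 → [8, 3, 6, 4, 5]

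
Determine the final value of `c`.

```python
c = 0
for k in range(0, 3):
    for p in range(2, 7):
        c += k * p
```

k=0,p=2: c = 0+0 = 0
k=0,p=3: c = 0+0 = 0
k=0,p=4: c = 0+0 = 0
k=0,p=5: c = 0+0 = 0
k=0,p=6: c = 0+0 = 0
k=1,p=2: c = 0+2 = 2
k=1,p=3: c = 2+3 = 5
k=1,p=4: c = 5+4 = 9
k=1,p=5: c = 9+5 = 14
k=1,p=6: c = 14+6 = 20
k=2,p=2: c = 20+4 = 24
k=2,p=3: c = 24+6 = 30
k=2,p=4: c = 30+8 = 38
k=2,p=5: c = 38+10 = 48
k=2,p=6: c = 48+12 = 60

60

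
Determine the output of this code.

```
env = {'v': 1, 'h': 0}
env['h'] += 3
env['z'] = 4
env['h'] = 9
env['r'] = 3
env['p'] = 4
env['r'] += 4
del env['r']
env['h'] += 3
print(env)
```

{'v': 1, 'h': 12, 'z': 4, 'p': 4}

env['h'] = 0+3 = 3 → {'v': 1, 'h': 3}
env['z'] = 4 → {'v': 1, 'h': 3, 'z': 4}
env['h'] = 9 → {'v': 1, 'h': 9, 'z': 4}
env['r'] = 3 → {'v': 1, 'h': 9, 'z': 4, 'r': 3}
env['p'] = 4 → {'v': 1, 'h': 9, 'z': 4, 'r': 3, 'p': 4}
env['r'] = 3+4 = 7 → {'v': 1, 'h': 9, 'z': 4, 'r': 7, 'p': 4}
del 'r' → {'v': 1, 'h': 9, 'z': 4, 'p': 4}
env['h'] = 9+3 = 12 → {'v': 1, 'h': 12, 'z': 4, 'p': 4}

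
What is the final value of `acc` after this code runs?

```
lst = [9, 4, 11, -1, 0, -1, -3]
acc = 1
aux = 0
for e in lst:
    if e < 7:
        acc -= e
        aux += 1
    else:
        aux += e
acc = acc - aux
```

e=9: not <7; aux=9
e=4: <7, acc = 1-4 = -3; aux=10
e=11: not <7; aux=21
e=-1: <7, acc = (-3)-(-1) = -2; aux=22
e=0: <7, acc = (-2)-0 = -2; aux=23
e=-1: <7, acc = (-2)-(-1) = -1; aux=24
e=-3: <7, acc = (-1)-(-3) = 2; aux=25
acc-aux = 2-25 = -23

-23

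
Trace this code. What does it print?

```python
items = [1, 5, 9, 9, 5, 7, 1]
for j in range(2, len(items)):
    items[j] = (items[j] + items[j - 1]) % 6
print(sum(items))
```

j=2: items[2] = (9+5)%6 = 2 → [1, 5, 2, 9, 5, 7, 1]
j=3: items[3] = (9+2)%6 = 5 → [1, 5, 2, 5, 5, 7, 1]
j=4: items[4] = (5+5)%6 = 4 → [1, 5, 2, 5, 4, 7, 1]
j=5: items[5] = (7+4)%6 = 5 → [1, 5, 2, 5, 4, 5, 1]
j=6: items[6] = (1+5)%6 = 0 → [1, 5, 2, 5, 4, 5, 0]
sum = 22

22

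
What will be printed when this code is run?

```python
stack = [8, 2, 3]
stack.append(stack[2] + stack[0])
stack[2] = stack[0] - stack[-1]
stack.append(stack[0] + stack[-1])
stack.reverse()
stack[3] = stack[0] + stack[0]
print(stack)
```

[19, 11, -3, 38, 8]

append stack[2]+stack[0] = 3+8 = 11 → [8, 2, 3, 11]
stack[2] = stack[0]-stack[-1] = 8-11 = -3 → [8, 2, -3, 11]
append stack[0]+stack[-1] = 8+11 = 19 → [8, 2, -3, 11, 19]
reverse → [19, 11, -3, 2, 8]
stack[3] = stack[0]+stack[0] = 19+19 = 38 → [19, 11, -3, 38, 8]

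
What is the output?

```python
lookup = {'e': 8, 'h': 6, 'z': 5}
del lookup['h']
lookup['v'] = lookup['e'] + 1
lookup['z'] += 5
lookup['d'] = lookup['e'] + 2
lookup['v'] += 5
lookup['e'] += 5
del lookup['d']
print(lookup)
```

{'e': 13, 'z': 10, 'v': 14}

del 'h' → {'e': 8, 'z': 5}
lookup['v'] = lookup['e']+1 = 9 → {'e': 8, 'z': 5, 'v': 9}
lookup['z'] = 5+5 = 10 → {'e': 8, 'z': 10, 'v': 9}
lookup['d'] = lookup['e']+2 = 10 → {'e': 8, 'z': 10, 'v': 9, 'd': 10}
lookup['v'] = 9+5 = 14 → {'e': 8, 'z': 10, 'v': 14, 'd': 10}
lookup['e'] = 8+5 = 13 → {'e': 13, 'z': 10, 'v': 14, 'd': 10}
del 'd' → {'e': 13, 'z': 10, 'v': 14}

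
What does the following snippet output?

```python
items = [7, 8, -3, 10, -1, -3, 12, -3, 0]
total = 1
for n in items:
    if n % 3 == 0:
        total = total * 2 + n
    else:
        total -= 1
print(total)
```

-94

n=7: not %3==0, total = 1-1 = 0
n=8: not %3==0, total = 0-1 = -1
n=-3: %3==0, total = (-1)*2+(-3) = -5
n=10: not %3==0, total = (-5)-1 = -6
n=-1: not %3==0, total = (-6)-1 = -7
n=-3: %3==0, total = (-7)*2+(-3) = -17
n=12: %3==0, total = (-17)*2+12 = -22
n=-3: %3==0, total = (-22)*2+(-3) = -47
n=0: %3==0, total = (-47)*2+0 = -94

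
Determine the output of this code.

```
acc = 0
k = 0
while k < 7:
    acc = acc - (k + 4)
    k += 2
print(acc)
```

k=0: acc = 0-4 = -4
k=2: acc = (-4)-6 = -10
k=4: acc = (-10)-8 = -18
k=6: acc = (-18)-10 = -28

-28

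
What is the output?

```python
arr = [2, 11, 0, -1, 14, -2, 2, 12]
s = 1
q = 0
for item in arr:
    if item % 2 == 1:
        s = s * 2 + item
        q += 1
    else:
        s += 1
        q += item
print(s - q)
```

item=2: not odd, s = 1+1 = 2; q=2
item=11: odd, s = 2*2+11 = 15; q=3
item=0: not odd, s = 15+1 = 16; q=3
item=-1: odd, s = 16*2+(-1) = 31; q=4
item=14: not odd, s = 31+1 = 32; q=18
item=-2: not odd, s = 32+1 = 33; q=16
item=2: not odd, s = 33+1 = 34; q=18
item=12: not odd, s = 34+1 = 35; q=30
s-q = 35-30 = 5

5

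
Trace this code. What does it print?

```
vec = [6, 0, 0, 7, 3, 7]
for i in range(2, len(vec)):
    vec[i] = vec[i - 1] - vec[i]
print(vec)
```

[6, 0, 0, -7, -10, -17]

i=2: vec[2] = 0-0 = 0 → [6, 0, 0, 7, 3, 7]
i=3: vec[3] = 0-7 = -7 → [6, 0, 0, -7, 3, 7]
i=4: vec[4] = (-7)-3 = -10 → [6, 0, 0, -7, -10, 7]
i=5: vec[5] = (-10)-7 = -17 → [6, 0, 0, -7, -10, -17]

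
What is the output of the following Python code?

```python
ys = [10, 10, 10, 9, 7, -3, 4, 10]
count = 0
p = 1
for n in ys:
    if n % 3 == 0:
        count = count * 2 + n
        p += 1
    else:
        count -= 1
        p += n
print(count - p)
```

n=10: not %3==0, count = 0-1 = -1; p=11
n=10: not %3==0, count = (-1)-1 = -2; p=21
n=10: not %3==0, count = (-2)-1 = -3; p=31
n=9: %3==0, count = (-3)*2+9 = 3; p=32
n=7: not %3==0, count = 3-1 = 2; p=39
n=-3: %3==0, count = 2*2+(-3) = 1; p=40
n=4: not %3==0, count = 1-1 = 0; p=44
n=10: not %3==0, count = 0-1 = -1; p=54
count-p = (-1)-54 = -55

-55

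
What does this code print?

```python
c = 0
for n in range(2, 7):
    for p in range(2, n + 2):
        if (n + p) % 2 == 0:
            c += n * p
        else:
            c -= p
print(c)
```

105

n=2,p=2: even sum, c = 0+4 = 4
n=2,p=3: odd sum, c = 4-3 = 1
n=3,p=2: odd sum, c = 1-2 = -1
n=3,p=3: even sum, c = (-1)+9 = 8
n=3,p=4: odd sum, c = 8-4 = 4
n=4,p=2: even sum, c = 4+8 = 12
n=4,p=3: odd sum, c = 12-3 = 9
n=4,p=4: even sum, c = 9+16 = 25
n=4,p=5: odd sum, c = 25-5 = 20
n=5,p=2: odd sum, c = 20-2 = 18
n=5,p=3: even sum, c = 18+15 = 33
n=5,p=4: odd sum, c = 33-4 = 29
n=5,p=5: even sum, c = 29+25 = 54
n=5,p=6: odd sum, c = 54-6 = 48
n=6,p=2: even sum, c = 48+12 = 60
n=6,p=3: odd sum, c = 60-3 = 57
n=6,p=4: even sum, c = 57+24 = 81
n=6,p=5: odd sum, c = 81-5 = 76
n=6,p=6: even sum, c = 76+36 = 112
n=6,p=7: odd sum, c = 112-7 = 105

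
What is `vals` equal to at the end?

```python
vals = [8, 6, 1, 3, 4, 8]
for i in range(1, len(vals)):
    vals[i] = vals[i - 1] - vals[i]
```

[8, 2, 1, -2, -6, -14]

i=1: vals[1] = 8-6 = 2 → [8, 2, 1, 3, 4, 8]
i=2: vals[2] = 2-1 = 1 → [8, 2, 1, 3, 4, 8]
i=3: vals[3] = 1-3 = -2 → [8, 2, 1, -2, 4, 8]
i=4: vals[4] = (-2)-4 = -6 → [8, 2, 1, -2, -6, 8]
i=5: vals[5] = (-6)-8 = -14 → [8, 2, 1, -2, -6, -14]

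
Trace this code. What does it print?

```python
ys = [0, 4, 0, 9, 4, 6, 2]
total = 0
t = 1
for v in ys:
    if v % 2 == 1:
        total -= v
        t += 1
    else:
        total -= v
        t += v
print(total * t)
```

-450

v=0: not odd, total = 0-0 = 0; t=1
v=4: not odd, total = 0-4 = -4; t=5
v=0: not odd, total = (-4)-0 = -4; t=5
v=9: odd, total = (-4)-9 = -13; t=6
v=4: not odd, total = (-13)-4 = -17; t=10
v=6: not odd, total = (-17)-6 = -23; t=16
v=2: not odd, total = (-23)-2 = -25; t=18
total*t = (-25)*18 = -450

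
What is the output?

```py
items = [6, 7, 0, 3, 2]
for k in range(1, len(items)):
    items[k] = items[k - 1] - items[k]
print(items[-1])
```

-6

k=1: items[1] = 6-7 = -1 → [6, -1, 0, 3, 2]
k=2: items[2] = (-1)-0 = -1 → [6, -1, -1, 3, 2]
k=3: items[3] = (-1)-3 = -4 → [6, -1, -1, -4, 2]
k=4: items[4] = (-4)-2 = -6 → [6, -1, -1, -4, -6]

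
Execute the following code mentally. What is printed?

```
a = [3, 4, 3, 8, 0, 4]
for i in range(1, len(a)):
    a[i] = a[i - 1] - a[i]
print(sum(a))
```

-42

i=1: a[1] = 3-4 = -1 → [3, -1, 3, 8, 0, 4]
i=2: a[2] = (-1)-3 = -4 → [3, -1, -4, 8, 0, 4]
i=3: a[3] = (-4)-8 = -12 → [3, -1, -4, -12, 0, 4]
i=4: a[4] = (-12)-0 = -12 → [3, -1, -4, -12, -12, 4]
i=5: a[5] = (-12)-4 = -16 → [3, -1, -4, -12, -12, -16]
sum = -42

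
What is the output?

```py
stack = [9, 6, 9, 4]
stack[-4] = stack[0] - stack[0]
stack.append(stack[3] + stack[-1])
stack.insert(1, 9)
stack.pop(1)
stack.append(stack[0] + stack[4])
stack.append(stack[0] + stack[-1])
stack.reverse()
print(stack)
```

stack[-4] = stack[0]-stack[0] = 9-9 = 0 → [0, 6, 9, 4]
append stack[3]+stack[-1] = 4+4 = 8 → [0, 6, 9, 4, 8]
insert 9 at 1 → [0, 9, 6, 9, 4, 8]
pop(1) removes 9 → [0, 6, 9, 4, 8]
append stack[0]+stack[4] = 0+8 = 8 → [0, 6, 9, 4, 8, 8]
append stack[0]+stack[-1] = 0+8 = 8 → [0, 6, 9, 4, 8, 8, 8]
reverse → [8, 8, 8, 4, 9, 6, 0]

[8, 8, 8, 4, 9, 6, 0]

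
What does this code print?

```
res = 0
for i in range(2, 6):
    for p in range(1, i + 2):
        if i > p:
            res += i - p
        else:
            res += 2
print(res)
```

i=2,p=1: 2>1, res = 0+1 = 1
i=2,p=2: not 2>2, res = 1+2 = 3
i=2,p=3: not 2>3, res = 3+2 = 5
i=3,p=1: 3>1, res = 5+2 = 7
i=3,p=2: 3>2, res = 7+1 = 8
i=3,p=3: not 3>3, res = 8+2 = 10
i=3,p=4: not 3>4, res = 10+2 = 12
i=4,p=1: 4>1, res = 12+3 = 15
i=4,p=2: 4>2, res = 15+2 = 17
i=4,p=3: 4>3, res = 17+1 = 18
i=4,p=4: not 4>4, res = 18+2 = 20
i=4,p=5: not 4>5, res = 20+2 = 22
i=5,p=1: 5>1, res = 22+4 = 26
i=5,p=2: 5>2, res = 26+3 = 29
i=5,p=3: 5>3, res = 29+2 = 31
i=5,p=4: 5>4, res = 31+1 = 32
i=5,p=5: not 5>5, res = 32+2 = 34
i=5,p=6: not 5>6, res = 34+2 = 36

36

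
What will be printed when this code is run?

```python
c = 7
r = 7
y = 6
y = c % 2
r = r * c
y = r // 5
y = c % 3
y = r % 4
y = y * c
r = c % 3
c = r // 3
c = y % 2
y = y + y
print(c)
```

1

y = 7%2 = 1
r = 7*7 = 49
y = 49//5 = 9
y = 7%3 = 1
y = 49%4 = 1
y = 1*7 = 7
r = 7%3 = 1
c = 1//3 = 0
c = 7%2 = 1
y = 7+7 = 14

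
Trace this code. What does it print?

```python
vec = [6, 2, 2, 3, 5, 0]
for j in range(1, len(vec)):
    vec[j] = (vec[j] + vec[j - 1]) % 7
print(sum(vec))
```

24

j=1: vec[1] = (2+6)%7 = 1 → [6, 1, 2, 3, 5, 0]
j=2: vec[2] = (2+1)%7 = 3 → [6, 1, 3, 3, 5, 0]
j=3: vec[3] = (3+3)%7 = 6 → [6, 1, 3, 6, 5, 0]
j=4: vec[4] = (5+6)%7 = 4 → [6, 1, 3, 6, 4, 0]
j=5: vec[5] = (0+4)%7 = 4 → [6, 1, 3, 6, 4, 4]
sum = 24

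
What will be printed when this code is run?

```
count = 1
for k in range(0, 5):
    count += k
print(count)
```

11

k=0: count = 1+0 = 1
k=1: count = 1+1 = 2
k=2: count = 2+2 = 4
k=3: count = 4+3 = 7
k=4: count = 7+4 = 11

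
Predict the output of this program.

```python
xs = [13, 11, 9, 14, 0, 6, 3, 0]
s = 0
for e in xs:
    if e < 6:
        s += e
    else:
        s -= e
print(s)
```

e=13: not <6, s = 0-13 = -13
e=11: not <6, s = (-13)-11 = -24
e=9: not <6, s = (-24)-9 = -33
e=14: not <6, s = (-33)-14 = -47
e=0: <6, s = (-47)+0 = -47
e=6: not <6, s = (-47)-6 = -53
e=3: <6, s = (-53)+3 = -50
e=0: <6, s = (-50)+0 = -50

-50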